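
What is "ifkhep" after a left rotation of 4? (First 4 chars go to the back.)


Input: 'ifkhep', shift = 4
Operation: split at index 4 and swap parts
Front part s[0:4] = 'ifkh'
Back part s[4:] = 'ep'
Rotated = back + front = 'ep' + 'ifkh'
Result: epifkh


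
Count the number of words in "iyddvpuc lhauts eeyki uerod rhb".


Input string: 'iyddvpuc lhauts eeyki uerod rhb'
Operation: split by spaces
Words found: 'iyddvpuc', 'lhauts', 'eeyki', 'uerod', 'rhb'
Word count: 5


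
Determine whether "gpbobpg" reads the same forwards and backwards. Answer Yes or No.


Input string: 'gpbobpg'
Reversed: 'gpbobpg'
Compare pairs: s[0]='g' vs s[6]='g' (match), s[1]='p' vs s[5]='p' (match), s[2]='b' vs s[4]='b' (match)
Palindrome: Yes


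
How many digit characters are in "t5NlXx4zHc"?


Input string: 't5NlXx4zHc'
Operation: count digit characters (0-9)
Scan: 't', '5'(digit), 'N', 'l', 'X', 'x', '4'(digit), 'z', 'H', 'c'
Digits found: 2
Result: 2


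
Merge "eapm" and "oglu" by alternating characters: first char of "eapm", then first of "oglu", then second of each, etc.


String 1: 'eapm'
String 2: 'oglu'
Operation: alternate characters
Pairs: 'e'+'o', 'a'+'g', 'p'+'l', 'm'+'u'
Result: eoagplmu


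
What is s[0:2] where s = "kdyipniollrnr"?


Input string: 'kdyipniollrnr'
Operation: slice [0:2]
Extract characters: s[0]='k', s[1]='d'
Result: kd


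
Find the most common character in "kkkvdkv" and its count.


Input: 'kkkvdkv'
Operation: tally each character
Counts: 'd':1, 'k':4, 'v':2
Maximum: 'k' appears 4 times


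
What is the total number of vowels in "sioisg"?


Input string: 'sioisg'
Operation: count vowels (a, e, i, o, u)
Scan: s[0]='s', s[1]='i' (vowel), s[2]='o' (vowel), s[3]='i' (vowel), s[4]='s', s[5]='g'
Vowels found: 3
Result: 3


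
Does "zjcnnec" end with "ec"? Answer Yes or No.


Input string: 'zjcnnec'
Suffix to check: 'ec'
Last 2 characters of input: 'ec'
Match: True
Result: Yes


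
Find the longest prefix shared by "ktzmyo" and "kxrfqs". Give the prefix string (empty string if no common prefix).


String 1: 'ktzmyo'
String 2: 'kxrfqs'
Compare position by position:
pos 0: 'k' vs 'k' match
pos 1: 't' vs 'x' differ -> stop
Longest common prefix: "k" (length 1)


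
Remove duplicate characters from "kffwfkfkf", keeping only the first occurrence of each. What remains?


Input: 'kffwfkfkf'
Operation: keep first occurrence of each character
Scan: s[0]='k' new -> keep; s[1]='f' new -> keep; s[2]='f' seen -> skip; s[3]='w' new -> keep; s[4]='f' seen -> skip; s[5]='k' seen -> skip; s[6]='f' seen -> skip; s[7]='k' seen -> skip; s[8]='f' seen -> skip
Result: kfw


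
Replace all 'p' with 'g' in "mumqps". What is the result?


Input string: 'mumqps'
Operation: replace 'p' with 'g'
Positions of 'p': 4
After replacement: mumqgs


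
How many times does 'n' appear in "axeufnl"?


Input string: 'axeufnl'
Target character: 'n'
Scan each position: s[5]='n'
Matches found at indices: 5
Total: 1


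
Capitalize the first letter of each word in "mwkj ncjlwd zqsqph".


Input string: 'mwkj ncjlwd zqsqph'
Operation: capitalize first letter of each word
Word transformations: 'mwkj'->'Mwkj', 'ncjlwd'->'Ncjlwd', 'zqsqph'->'Zqsqph'
Result: Mwkj Ncjlwd Zqsqph


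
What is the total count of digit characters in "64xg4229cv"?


Input string: '64xg4229cv'
Operation: count digit characters (0-9)
Scan: '6'(digit), '4'(digit), 'x', 'g', '4'(digit), '2'(digit), '2'(digit), '9'(digit), 'c', 'v'
Digits found: 6
Result: 6


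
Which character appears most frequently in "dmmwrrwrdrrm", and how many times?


Input: 'dmmwrrwrdrrm'
Operation: tally each character
Counts: 'd':2, 'm':3, 'r':5, 'w':2
Maximum: 'r' appears 5 times


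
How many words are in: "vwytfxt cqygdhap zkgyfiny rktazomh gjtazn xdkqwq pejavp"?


Input string: 'vwytfxt cqygdhap zkgyfiny rktazomh gjtazn xdkqwq pejavp'
Operation: split by spaces
Words found: 'vwytfxt', 'cqygdhap', 'zkgyfiny', 'rktazomh', 'gjtazn', 'xdkqwq', 'pejavp'
Word count: 7


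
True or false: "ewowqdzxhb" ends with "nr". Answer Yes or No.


Input string: 'ewowqdzxhb'
Suffix to check: 'nr'
Last 2 characters of input: 'hb'
Match: False
Result: No


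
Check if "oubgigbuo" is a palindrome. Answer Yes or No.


Input string: 'oubgigbuo'
Reversed: 'oubgigbuo'
Compare pairs: s[0]='o' vs s[8]='o' (match), s[1]='u' vs s[7]='u' (match), s[2]='b' vs s[6]='b' (match), s[3]='g' vs s[5]='g' (match)
Palindrome: Yes


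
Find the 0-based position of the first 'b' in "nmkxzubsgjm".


Input string: 'nmkxzubsgjm'
Target: 'b'
Scanning left to right: s[0]='n', s[1]='m', s[2]='k', s[3]='x', s[4]='z', s[5]='u', s[6]='b'
First match at index: 6


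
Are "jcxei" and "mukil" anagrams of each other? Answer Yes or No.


String 1: 'jcxei' -> sorted: 'ceijx'
String 2: 'mukil' -> sorted: 'iklmu'
Compare sorted forms: 'ceijx' != 'iklmu'
Anagram: No


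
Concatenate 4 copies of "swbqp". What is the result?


Input string: 'swbqp'
Operation: repeat 4 times
Concatenation: 'swbqp' + 'swbqp' + 'swbqp' + 'swbqp'
Result: swbqpswbqpswbqpswbqp


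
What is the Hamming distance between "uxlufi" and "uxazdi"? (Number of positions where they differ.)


String 1: 'uxlufi'
String 2: 'uxazdi'
Compare each position: pos 0: 'u'=='u', pos 1: 'x'=='x', pos 2: 'l'!='a', pos 3: 'u'!='z', pos 4: 'f'!='d', pos 5: 'i'=='i'
Differing positions: 3
Hamming distance: 3


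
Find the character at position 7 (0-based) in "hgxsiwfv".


Input string: 'hgxsiwfv'
Operation: get character at index 7
Index mapping: s[0]='h', s[1]='g', s[2]='x', s[3]='s', s[4]='i', s[5]='w', s[6]='f', s[7]='v'
Result: 'v'


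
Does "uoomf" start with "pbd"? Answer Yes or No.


Input string: 'uoomf'
Prefix to check: 'pbd'
First 3 characters of input: 'uoo'
Match: False
Result: No


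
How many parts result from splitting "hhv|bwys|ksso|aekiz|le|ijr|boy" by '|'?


Input string: 'hhv|bwys|ksso|aekiz|le|ijr|boy'
Delimiter: '|'
Split result: 'hhv', 'bwys', 'ksso', 'aekiz', 'le', 'ijr', 'boy'
Number of parts: 7


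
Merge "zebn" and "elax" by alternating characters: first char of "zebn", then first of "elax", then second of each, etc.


String 1: 'zebn'
String 2: 'elax'
Operation: alternate characters
Pairs: 'z'+'e', 'e'+'l', 'b'+'a', 'n'+'x'
Result: zeelbanx


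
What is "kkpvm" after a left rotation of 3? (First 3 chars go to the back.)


Input: 'kkpvm', shift = 3
Operation: split at index 3 and swap parts
Front part s[0:3] = 'kkp'
Back part s[3:] = 'vm'
Rotated = back + front = 'vm' + 'kkp'
Result: vmkkp


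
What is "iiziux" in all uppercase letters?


Input string: 'iiziux'
Operation: convert each letter to uppercase
Mapping: 'i'->'I', 'i'->'I', 'z'->'Z', 'i'->'I', 'u'->'U', 'x'->'X'
Result: IIZIUX


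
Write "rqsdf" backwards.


Input string: 'rqsdf'
Operation: reverse character order
Original order: 'r' -> 'q' -> 's' -> 'd' -> 'f'
Reversed order: 'f' -> 'd' -> 's' -> 'q' -> 'r'
Result: fdsqr


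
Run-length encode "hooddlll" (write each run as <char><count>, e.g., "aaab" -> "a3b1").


Input: 'hooddlll'
Operation: identify consecutive runs
Runs: 'h' -> h1, 'oo' -> o2, 'dd' -> d2, 'lll' -> l3
Encoded: h1o2d2l3


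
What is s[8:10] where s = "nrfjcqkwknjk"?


Input string: 'nrfjcqkwknjk'
Operation: slice [8:10]
Extract characters: s[8]='k', s[9]='n'
Result: kn


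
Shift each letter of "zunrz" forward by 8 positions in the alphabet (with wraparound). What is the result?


Input: 'zunrz', shift = 8
Operation: for each letter, (position + 8) mod 26
Mapping: 'z'(25+8=33, 33 mod 26=7)->'h', 'u'(20+8=28, 28 mod 26=2)->'c', 'n'(13+8=21)->'v', 'r'(17+8=25)->'z', 'z'(25+8=33, 33 mod 26=7)->'h'
Result: hcvzh


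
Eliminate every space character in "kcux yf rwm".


Input string: 'kcux yf rwm'
Operation: remove all spaces
Words: 'kcux', 'yf', 'rwm'
Join without spaces: kcuxyfrwm


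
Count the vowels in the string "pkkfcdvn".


Input string: 'pkkfcdvn'
Operation: count vowels (a, e, i, o, u)
Scan: s[0]='p', s[1]='k', s[2]='k', s[3]='f', s[4]='c', s[5]='d', s[6]='v', s[7]='n'
Vowels found: 0
Result: 0


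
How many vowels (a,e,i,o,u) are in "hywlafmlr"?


Input string: 'hywlafmlr'
Operation: count vowels (a, e, i, o, u)
Scan: s[0]='h', s[1]='y', s[2]='w', s[3]='l', s[4]='a' (vowel), s[5]='f', s[6]='m', s[7]='l', s[8]='r'
Vowels found: 1
Result: 1


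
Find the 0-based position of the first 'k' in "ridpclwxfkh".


Input string: 'ridpclwxfkh'
Target: 'k'
Scanning left to right: s[0]='r', s[1]='i', s[2]='d', s[3]='p', s[4]='c', s[5]='l', s[6]='w', s[7]='x', s[8]='f', s[9]='k'
First match at index: 9


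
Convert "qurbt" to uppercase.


Input string: 'qurbt'
Operation: convert each letter to uppercase
Mapping: 'q'->'Q', 'u'->'U', 'r'->'R', 'b'->'B', 't'->'T'
Result: QURBT


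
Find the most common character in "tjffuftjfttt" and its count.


Input: 'tjffuftjfttt'
Operation: tally each character
Counts: 'f':4, 'j':2, 't':5, 'u':1
Maximum: 't' appears 5 times


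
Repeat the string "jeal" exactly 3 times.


Input string: 'jeal'
Operation: repeat 3 times
Concatenation: 'jeal' + 'jeal' + 'jeal'
Result: jealjealjeal


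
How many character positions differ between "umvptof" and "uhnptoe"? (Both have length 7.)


String 1: 'umvptof'
String 2: 'uhnptoe'
Compare each position: pos 0: 'u'=='u', pos 1: 'm'!='h', pos 2: 'v'!='n', pos 3: 'p'=='p', pos 4: 't'=='t', pos 5: 'o'=='o', pos 6: 'f'!='e'
Differing positions: 3
Hamming distance: 3


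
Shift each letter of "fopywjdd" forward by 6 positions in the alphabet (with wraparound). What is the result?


Input: 'fopywjdd', shift = 6
Operation: for each letter, (position + 6) mod 26
Mapping: 'f'(5+6=11)->'l', 'o'(14+6=20)->'u', 'p'(15+6=21)->'v', 'y'(24+6=30, 30 mod 26=4)->'e', 'w'(22+6=28, 28 mod 26=2)->'c', 'j'(9+6=15)->'p', 'd'(3+6=9)->'j', 'd'(3+6=9)->'j'
Result: luvecpjj


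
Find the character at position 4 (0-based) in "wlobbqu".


Input string: 'wlobbqu'
Operation: get character at index 4
Index mapping: s[0]='w', s[1]='l', s[2]='o', s[3]='b', s[4]='b'
Result: 'b'


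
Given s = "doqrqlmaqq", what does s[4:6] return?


Input string: 'doqrqlmaqq'
Operation: slice [4:6]
Extract characters: s[4]='q', s[5]='l'
Result: ql


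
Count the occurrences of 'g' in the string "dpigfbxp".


Input string: 'dpigfbxp'
Target character: 'g'
Scan each position: s[3]='g'
Matches found at indices: 3
Total: 1


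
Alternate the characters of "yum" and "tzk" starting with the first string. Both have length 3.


String 1: 'yum'
String 2: 'tzk'
Operation: alternate characters
Pairs: 'y'+'t', 'u'+'z', 'm'+'k'
Result: ytuzmk


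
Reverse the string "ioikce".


Input string: 'ioikce'
Operation: reverse character order
Original order: 'i' -> 'o' -> 'i' -> 'k' -> 'c' -> 'e'
Reversed order: 'e' -> 'c' -> 'k' -> 'i' -> 'o' -> 'i'
Result: eckioi


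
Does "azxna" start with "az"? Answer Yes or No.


Input string: 'azxna'
Prefix to check: 'az'
First 2 characters of input: 'az'
Match: True
Result: Yes


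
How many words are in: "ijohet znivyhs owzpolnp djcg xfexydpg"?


Input string: 'ijohet znivyhs owzpolnp djcg xfexydpg'
Operation: split by spaces
Words found: 'ijohet', 'znivyhs', 'owzpolnp', 'djcg', 'xfexydpg'
Word count: 5


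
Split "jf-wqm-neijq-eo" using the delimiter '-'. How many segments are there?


Input string: 'jf-wqm-neijq-eo'
Delimiter: '-'
Split result: 'jf', 'wqm', 'neijq', 'eo'
Number of parts: 4


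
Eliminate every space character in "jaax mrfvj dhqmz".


Input string: 'jaax mrfvj dhqmz'
Operation: remove all spaces
Words: 'jaax', 'mrfvj', 'dhqmz'
Join without spaces: jaaxmrfvjdhqmz


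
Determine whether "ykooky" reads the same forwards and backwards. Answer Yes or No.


Input string: 'ykooky'
Reversed: 'ykooky'
Compare pairs: s[0]='y' vs s[5]='y' (match), s[1]='k' vs s[4]='k' (match), s[2]='o' vs s[3]='o' (match)
Palindrome: Yes


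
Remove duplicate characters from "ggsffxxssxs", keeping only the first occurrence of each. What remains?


Input: 'ggsffxxssxs'
Operation: keep first occurrence of each character
Scan: s[0]='g' new -> keep; s[1]='g' seen -> skip; s[2]='s' new -> keep; s[3]='f' new -> keep; s[4]='f' seen -> skip; s[5]='x' new -> keep; s[6]='x' seen -> skip; s[7]='s' seen -> skip; s[8]='s' seen -> skip; s[9]='x' seen -> skip; s[10]='s' seen -> skip
Result: gsfx


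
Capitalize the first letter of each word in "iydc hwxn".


Input string: 'iydc hwxn'
Operation: capitalize first letter of each word
Word transformations: 'iydc'->'Iydc', 'hwxn'->'Hwxn'
Result: Iydc Hwxn


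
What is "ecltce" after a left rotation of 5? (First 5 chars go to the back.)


Input: 'ecltce', shift = 5
Operation: split at index 5 and swap parts
Front part s[0:5] = 'ecltc'
Back part s[5:] = 'e'
Rotated = back + front = 'e' + 'ecltc'
Result: eecltc


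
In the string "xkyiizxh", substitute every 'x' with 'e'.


Input string: 'xkyiizxh'
Operation: replace 'x' with 'e'
Positions of 'x': 0, 6
After replacement: ekyiizeh


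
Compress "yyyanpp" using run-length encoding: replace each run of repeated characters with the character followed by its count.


Input: 'yyyanpp'
Operation: identify consecutive runs
Runs: 'yyy' -> y3, 'a' -> a1, 'n' -> n1, 'pp' -> p2
Encoded: y3a1n1p2


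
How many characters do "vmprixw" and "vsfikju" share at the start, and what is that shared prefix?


String 1: 'vmprixw'
String 2: 'vsfikju'
Compare position by position:
pos 0: 'v' vs 'v' match
pos 1: 'm' vs 's' differ -> stop
Longest common prefix: "v" (length 1)


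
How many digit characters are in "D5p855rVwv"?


Input string: 'D5p855rVwv'
Operation: count digit characters (0-9)
Scan: 'D', '5'(digit), 'p', '8'(digit), '5'(digit), '5'(digit), 'r', 'V', 'w', 'v'
Digits found: 4
Result: 4


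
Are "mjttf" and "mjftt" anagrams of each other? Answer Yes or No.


String 1: 'mjttf' -> sorted: 'fjmtt'
String 2: 'mjftt' -> sorted: 'fjmtt'
Compare sorted forms: 'fjmtt' == 'fjmtt'
Anagram: Yes


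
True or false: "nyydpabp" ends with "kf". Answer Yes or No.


Input string: 'nyydpabp'
Suffix to check: 'kf'
Last 2 characters of input: 'bp'
Match: False
Result: No


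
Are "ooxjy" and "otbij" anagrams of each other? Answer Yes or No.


String 1: 'ooxjy' -> sorted: 'jooxy'
String 2: 'otbij' -> sorted: 'bijot'
Compare sorted forms: 'jooxy' != 'bijot'
Anagram: No


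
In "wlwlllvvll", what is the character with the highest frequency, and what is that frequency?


Input: 'wlwlllvvll'
Operation: tally each character
Counts: 'l':6, 'v':2, 'w':2
Maximum: 'l' appears 6 times


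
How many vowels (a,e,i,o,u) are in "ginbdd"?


Input string: 'ginbdd'
Operation: count vowels (a, e, i, o, u)
Scan: s[0]='g', s[1]='i' (vowel), s[2]='n', s[3]='b', s[4]='d', s[5]='d'
Vowels found: 1
Result: 1


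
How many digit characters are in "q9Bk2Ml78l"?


Input string: 'q9Bk2Ml78l'
Operation: count digit characters (0-9)
Scan: 'q', '9'(digit), 'B', 'k', '2'(digit), 'M', 'l', '7'(digit), '8'(digit), 'l'
Digits found: 4
Result: 4


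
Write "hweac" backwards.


Input string: 'hweac'
Operation: reverse character order
Original order: 'h' -> 'w' -> 'e' -> 'a' -> 'c'
Reversed order: 'c' -> 'a' -> 'e' -> 'w' -> 'h'
Result: caewh


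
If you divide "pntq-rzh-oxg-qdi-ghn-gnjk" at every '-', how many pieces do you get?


Input string: 'pntq-rzh-oxg-qdi-ghn-gnjk'
Delimiter: '-'
Split result: 'pntq', 'rzh', 'oxg', 'qdi', 'ghn', 'gnjk'
Number of parts: 6


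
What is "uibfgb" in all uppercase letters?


Input string: 'uibfgb'
Operation: convert each letter to uppercase
Mapping: 'u'->'U', 'i'->'I', 'b'->'B', 'f'->'F', 'g'->'G', 'b'->'B'
Result: UIBFGB


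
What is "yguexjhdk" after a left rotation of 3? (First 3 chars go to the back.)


Input: 'yguexjhdk', shift = 3
Operation: split at index 3 and swap parts
Front part s[0:3] = 'ygu'
Back part s[3:] = 'exjhdk'
Rotated = back + front = 'exjhdk' + 'ygu'
Result: exjhdkygu


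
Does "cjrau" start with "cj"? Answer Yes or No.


Input string: 'cjrau'
Prefix to check: 'cj'
First 2 characters of input: 'cj'
Match: True
Result: Yes


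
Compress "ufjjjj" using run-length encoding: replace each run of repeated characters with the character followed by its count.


Input: 'ufjjjj'
Operation: identify consecutive runs
Runs: 'u' -> u1, 'f' -> f1, 'jjjj' -> j4
Encoded: u1f1j4


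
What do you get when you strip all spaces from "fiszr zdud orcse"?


Input string: 'fiszr zdud orcse'
Operation: remove all spaces
Words: 'fiszr', 'zdud', 'orcse'
Join without spaces: fiszrzdudorcse


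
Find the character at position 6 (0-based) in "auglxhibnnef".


Input string: 'auglxhibnnef'
Operation: get character at index 6
Index mapping: s[0]='a', s[1]='u', s[2]='g', s[3]='l', s[4]='x', s[5]='h', s[6]='i'
Result: 'i'


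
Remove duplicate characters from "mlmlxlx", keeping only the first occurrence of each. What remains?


Input: 'mlmlxlx'
Operation: keep first occurrence of each character
Scan: s[0]='m' new -> keep; s[1]='l' new -> keep; s[2]='m' seen -> skip; s[3]='l' seen -> skip; s[4]='x' new -> keep; s[5]='l' seen -> skip; s[6]='x' seen -> skip
Result: mlx


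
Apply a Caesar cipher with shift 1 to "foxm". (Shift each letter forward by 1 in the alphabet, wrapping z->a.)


Input: 'foxm', shift = 1
Operation: for each letter, (position + 1) mod 26
Mapping: 'f'(5+1=6)->'g', 'o'(14+1=15)->'p', 'x'(23+1=24)->'y', 'm'(12+1=13)->'n'
Result: gpyn


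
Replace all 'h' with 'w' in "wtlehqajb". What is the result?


Input string: 'wtlehqajb'
Operation: replace 'h' with 'w'
Positions of 'h': 4
After replacement: wtlewqajb


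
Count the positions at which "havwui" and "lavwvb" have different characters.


String 1: 'havwui'
String 2: 'lavwvb'
Compare each position: pos 0: 'h'!='l', pos 1: 'a'=='a', pos 2: 'v'=='v', pos 3: 'w'=='w', pos 4: 'u'!='v', pos 5: 'i'!='b'
Differing positions: 3
Hamming distance: 3


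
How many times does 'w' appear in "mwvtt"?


Input string: 'mwvtt'
Target character: 'w'
Scan each position: s[1]='w'
Matches found at indices: 1
Total: 1


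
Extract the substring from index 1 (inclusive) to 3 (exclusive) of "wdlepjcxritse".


Input string: 'wdlepjcxritse'
Operation: slice [1:3]
Extract characters: s[1]='d', s[2]='l'
Result: dl


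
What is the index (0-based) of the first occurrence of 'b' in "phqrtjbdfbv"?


Input string: 'phqrtjbdfbv'
Target: 'b'
Scanning left to right: s[0]='p', s[1]='h', s[2]='q', s[3]='r', s[4]='t', s[5]='j', s[6]='b'
First match at index: 6


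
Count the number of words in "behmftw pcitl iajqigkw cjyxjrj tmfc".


Input string: 'behmftw pcitl iajqigkw cjyxjrj tmfc'
Operation: split by spaces
Words found: 'behmftw', 'pcitl', 'iajqigkw', 'cjyxjrj', 'tmfc'
Word count: 5


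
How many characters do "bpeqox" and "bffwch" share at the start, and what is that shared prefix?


String 1: 'bpeqox'
String 2: 'bffwch'
Compare position by position:
pos 0: 'b' vs 'b' match
pos 1: 'p' vs 'f' differ -> stop
Longest common prefix: "b" (length 1)


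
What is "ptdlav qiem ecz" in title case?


Input string: 'ptdlav qiem ecz'
Operation: capitalize first letter of each word
Word transformations: 'ptdlav'->'Ptdlav', 'qiem'->'Qiem', 'ecz'->'Ecz'
Result: Ptdlav Qiem Ecz


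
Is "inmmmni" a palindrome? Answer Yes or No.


Input string: 'inmmmni'
Reversed: 'inmmmni'
Compare pairs: s[0]='i' vs s[6]='i' (match), s[1]='n' vs s[5]='n' (match), s[2]='m' vs s[4]='m' (match)
Palindrome: Yes


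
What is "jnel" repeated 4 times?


Input string: 'jnel'
Operation: repeat 4 times
Concatenation: 'jnel' + 'jnel' + 'jnel' + 'jnel'
Result: jneljneljneljnel


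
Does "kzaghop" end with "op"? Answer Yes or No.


Input string: 'kzaghop'
Suffix to check: 'op'
Last 2 characters of input: 'op'
Match: True
Result: Yes


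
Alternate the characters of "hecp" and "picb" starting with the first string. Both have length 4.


String 1: 'hecp'
String 2: 'picb'
Operation: alternate characters
Pairs: 'h'+'p', 'e'+'i', 'c'+'c', 'p'+'b'
Result: hpeiccpb


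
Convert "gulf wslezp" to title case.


Input string: 'gulf wslezp'
Operation: capitalize first letter of each word
Word transformations: 'gulf'->'Gulf', 'wslezp'->'Wslezp'
Result: Gulf Wslezp


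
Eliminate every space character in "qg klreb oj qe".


Input string: 'qg klreb oj qe'
Operation: remove all spaces
Words: 'qg', 'klreb', 'oj', 'qe'
Join without spaces: qgklrebojqe


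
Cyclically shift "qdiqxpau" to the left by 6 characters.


Input: 'qdiqxpau', shift = 6
Operation: split at index 6 and swap parts
Front part s[0:6] = 'qdiqxp'
Back part s[6:] = 'au'
Rotated = back + front = 'au' + 'qdiqxp'
Result: auqdiqxp


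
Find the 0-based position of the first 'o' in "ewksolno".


Input string: 'ewksolno'
Target: 'o'
Scanning left to right: s[0]='e', s[1]='w', s[2]='k', s[3]='s', s[4]='o'
First match at index: 4


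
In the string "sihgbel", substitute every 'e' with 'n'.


Input string: 'sihgbel'
Operation: replace 'e' with 'n'
Positions of 'e': 5
After replacement: sihgbnl


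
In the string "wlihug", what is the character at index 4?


Input string: 'wlihug'
Operation: get character at index 4
Index mapping: s[0]='w', s[1]='l', s[2]='i', s[3]='h', s[4]='u'
Result: 'u'


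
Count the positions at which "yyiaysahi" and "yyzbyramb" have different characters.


String 1: 'yyiaysahi'
String 2: 'yyzbyramb'
Compare each position: pos 0: 'y'=='y', pos 1: 'y'=='y', pos 2: 'i'!='z', pos 3: 'a'!='b', pos 4: 'y'=='y', pos 5: 's'!='r', pos 6: 'a'=='a', pos 7: 'h'!='m', pos 8: 'i'!='b'
Differing positions: 5
Hamming distance: 5


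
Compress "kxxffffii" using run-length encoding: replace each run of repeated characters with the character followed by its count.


Input: 'kxxffffii'
Operation: identify consecutive runs
Runs: 'k' -> k1, 'xx' -> x2, 'ffff' -> f4, 'ii' -> i2
Encoded: k1x2f4i2


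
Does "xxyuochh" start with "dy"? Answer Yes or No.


Input string: 'xxyuochh'
Prefix to check: 'dy'
First 2 characters of input: 'xx'
Match: False
Result: No


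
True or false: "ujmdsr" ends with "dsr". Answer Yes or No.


Input string: 'ujmdsr'
Suffix to check: 'dsr'
Last 3 characters of input: 'dsr'
Match: True
Result: Yes


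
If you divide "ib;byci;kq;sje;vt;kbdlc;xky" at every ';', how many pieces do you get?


Input string: 'ib;byci;kq;sje;vt;kbdlc;xky'
Delimiter: ';'
Split result: 'ib', 'byci', 'kq', 'sje', 'vt', 'kbdlc', 'xky'
Number of parts: 7


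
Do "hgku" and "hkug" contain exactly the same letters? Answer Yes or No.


String 1: 'hgku' -> sorted: 'ghku'
String 2: 'hkug' -> sorted: 'ghku'
Compare sorted forms: 'ghku' == 'ghku'
Anagram: Yes


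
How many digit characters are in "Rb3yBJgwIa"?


Input string: 'Rb3yBJgwIa'
Operation: count digit characters (0-9)
Scan: 'R', 'b', '3'(digit), 'y', 'B', 'J', 'g', 'w', 'I', 'a'
Digits found: 1
Result: 1


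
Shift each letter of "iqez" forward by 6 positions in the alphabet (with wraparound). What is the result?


Input: 'iqez', shift = 6
Operation: for each letter, (position + 6) mod 26
Mapping: 'i'(8+6=14)->'o', 'q'(16+6=22)->'w', 'e'(4+6=10)->'k', 'z'(25+6=31, 31 mod 26=5)->'f'
Result: owkf


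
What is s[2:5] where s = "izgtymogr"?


Input string: 'izgtymogr'
Operation: slice [2:5]
Extract characters: s[2]='g', s[3]='t', s[4]='y'
Result: gty


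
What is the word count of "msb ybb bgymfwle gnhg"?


Input string: 'msb ybb bgymfwle gnhg'
Operation: split by spaces
Words found: 'msb', 'ybb', 'bgymfwle', 'gnhg'
Word count: 4


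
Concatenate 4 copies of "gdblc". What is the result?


Input string: 'gdblc'
Operation: repeat 4 times
Concatenation: 'gdblc' + 'gdblc' + 'gdblc' + 'gdblc'
Result: gdblcgdblcgdblcgdblc


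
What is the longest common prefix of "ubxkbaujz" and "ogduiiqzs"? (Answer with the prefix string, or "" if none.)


String 1: 'ubxkbaujz'
String 2: 'ogduiiqzs'
Compare position by position:
pos 0: 'u' vs 'o' differ -> stop
Longest common prefix: "" (length 0)


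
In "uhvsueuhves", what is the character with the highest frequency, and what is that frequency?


Input: 'uhvsueuhves'
Operation: tally each character
Counts: 'e':2, 'h':2, 's':2, 'u':3, 'v':2
Maximum: 'u' appears 3 times


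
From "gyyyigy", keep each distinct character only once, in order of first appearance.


Input: 'gyyyigy'
Operation: keep first occurrence of each character
Scan: s[0]='g' new -> keep; s[1]='y' new -> keep; s[2]='y' seen -> skip; s[3]='y' seen -> skip; s[4]='i' new -> keep; s[5]='g' seen -> skip; s[6]='y' seen -> skip
Result: gyi


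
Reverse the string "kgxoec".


Input string: 'kgxoec'
Operation: reverse character order
Original order: 'k' -> 'g' -> 'x' -> 'o' -> 'e' -> 'c'
Reversed order: 'c' -> 'e' -> 'o' -> 'x' -> 'g' -> 'k'
Result: ceoxgk


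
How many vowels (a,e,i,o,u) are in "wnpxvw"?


Input string: 'wnpxvw'
Operation: count vowels (a, e, i, o, u)
Scan: s[0]='w', s[1]='n', s[2]='p', s[3]='x', s[4]='v', s[5]='w'
Vowels found: 0
Result: 0


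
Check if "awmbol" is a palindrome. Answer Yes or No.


Input string: 'awmbol'
Reversed: 'lobmwa'
Compare pairs: s[0]='a' vs s[5]='l' (mismatch), s[1]='w' vs s[4]='o' (mismatch), s[2]='m' vs s[3]='b' (mismatch)
Palindrome: No


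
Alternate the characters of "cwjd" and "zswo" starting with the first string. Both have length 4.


String 1: 'cwjd'
String 2: 'zswo'
Operation: alternate characters
Pairs: 'c'+'z', 'w'+'s', 'j'+'w', 'd'+'o'
Result: czwsjwdo


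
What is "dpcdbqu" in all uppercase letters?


Input string: 'dpcdbqu'
Operation: convert each letter to uppercase
Mapping: 'd'->'D', 'p'->'P', 'c'->'C', 'd'->'D', 'b'->'B', 'q'->'Q', 'u'->'U'
Result: DPCDBQU


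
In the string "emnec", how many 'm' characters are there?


Input string: 'emnec'
Target character: 'm'
Scan each position: s[1]='m'
Matches found at indices: 1
Total: 1


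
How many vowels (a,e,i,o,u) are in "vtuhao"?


Input string: 'vtuhao'
Operation: count vowels (a, e, i, o, u)
Scan: s[0]='v', s[1]='t', s[2]='u' (vowel), s[3]='h', s[4]='a' (vowel), s[5]='o' (vowel)
Vowels found: 3
Result: 3


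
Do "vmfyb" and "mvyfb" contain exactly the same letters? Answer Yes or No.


String 1: 'vmfyb' -> sorted: 'bfmvy'
String 2: 'mvyfb' -> sorted: 'bfmvy'
Compare sorted forms: 'bfmvy' == 'bfmvy'
Anagram: Yes


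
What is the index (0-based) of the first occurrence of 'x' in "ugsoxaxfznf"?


Input string: 'ugsoxaxfznf'
Target: 'x'
Scanning left to right: s[0]='u', s[1]='g', s[2]='s', s[3]='o', s[4]='x'
First match at index: 4


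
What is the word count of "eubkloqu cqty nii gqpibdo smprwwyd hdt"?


Input string: 'eubkloqu cqty nii gqpibdo smprwwyd hdt'
Operation: split by spaces
Words found: 'eubkloqu', 'cqty', 'nii', 'gqpibdo', 'smprwwyd', 'hdt'
Word count: 6


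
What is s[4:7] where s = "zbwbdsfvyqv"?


Input string: 'zbwbdsfvyqv'
Operation: slice [4:7]
Extract characters: s[4]='d', s[5]='s', s[6]='f'
Result: dsf


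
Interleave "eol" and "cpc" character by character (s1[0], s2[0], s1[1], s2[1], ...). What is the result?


String 1: 'eol'
String 2: 'cpc'
Operation: alternate characters
Pairs: 'e'+'c', 'o'+'p', 'l'+'c'
Result: ecoplc


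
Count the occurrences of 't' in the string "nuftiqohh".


Input string: 'nuftiqohh'
Target character: 't'
Scan each position: s[3]='t'
Matches found at indices: 3
Total: 1


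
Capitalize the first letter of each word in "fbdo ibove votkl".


Input string: 'fbdo ibove votkl'
Operation: capitalize first letter of each word
Word transformations: 'fbdo'->'Fbdo', 'ibove'->'Ibove', 'votkl'->'Votkl'
Result: Fbdo Ibove Votkl


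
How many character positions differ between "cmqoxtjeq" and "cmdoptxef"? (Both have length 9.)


String 1: 'cmqoxtjeq'
String 2: 'cmdoptxef'
Compare each position: pos 0: 'c'=='c', pos 1: 'm'=='m', pos 2: 'q'!='d', pos 3: 'o'=='o', pos 4: 'x'!='p', pos 5: 't'=='t', pos 6: 'j'!='x', pos 7: 'e'=='e', pos 8: 'q'!='f'
Differing positions: 4
Hamming distance: 4


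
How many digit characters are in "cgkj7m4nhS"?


Input string: 'cgkj7m4nhS'
Operation: count digit characters (0-9)
Scan: 'c', 'g', 'k', 'j', '7'(digit), 'm', '4'(digit), 'n', 'h', 'S'
Digits found: 2
Result: 2


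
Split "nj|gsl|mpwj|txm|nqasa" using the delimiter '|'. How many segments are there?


Input string: 'nj|gsl|mpwj|txm|nqasa'
Delimiter: '|'
Split result: 'nj', 'gsl', 'mpwj', 'txm', 'nqasa'
Number of parts: 5


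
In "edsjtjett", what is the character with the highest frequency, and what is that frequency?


Input: 'edsjtjett'
Operation: tally each character
Counts: 'd':1, 'e':2, 'j':2, 's':1, 't':3
Maximum: 't' appears 3 times


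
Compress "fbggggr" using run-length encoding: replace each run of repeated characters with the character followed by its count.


Input: 'fbggggr'
Operation: identify consecutive runs
Runs: 'f' -> f1, 'b' -> b1, 'gggg' -> g4, 'r' -> r1
Encoded: f1b1g4r1


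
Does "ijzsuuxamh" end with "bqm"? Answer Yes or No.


Input string: 'ijzsuuxamh'
Suffix to check: 'bqm'
Last 3 characters of input: 'amh'
Match: False
Result: No


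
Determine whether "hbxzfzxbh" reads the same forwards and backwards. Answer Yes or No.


Input string: 'hbxzfzxbh'
Reversed: 'hbxzfzxbh'
Compare pairs: s[0]='h' vs s[8]='h' (match), s[1]='b' vs s[7]='b' (match), s[2]='x' vs s[6]='x' (match), s[3]='z' vs s[5]='z' (match)
Palindrome: Yes


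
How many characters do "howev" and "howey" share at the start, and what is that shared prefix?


String 1: 'howev'
String 2: 'howey'
Compare position by position:
pos 0: 'h' vs 'h' match
pos 1: 'o' vs 'o' match
pos 2: 'w' vs 'w' match
pos 3: 'e' vs 'e' match
pos 4: 'v' vs 'y' differ -> stop
Longest common prefix: "howe" (length 4)


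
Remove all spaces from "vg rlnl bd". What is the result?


Input string: 'vg rlnl bd'
Operation: remove all spaces
Words: 'vg', 'rlnl', 'bd'
Join without spaces: vgrlnlbd


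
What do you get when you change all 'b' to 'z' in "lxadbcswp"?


Input string: 'lxadbcswp'
Operation: replace 'b' with 'z'
Positions of 'b': 4
After replacement: lxadzcswp


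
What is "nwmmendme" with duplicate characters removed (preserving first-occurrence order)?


Input: 'nwmmendme'
Operation: keep first occurrence of each character
Scan: s[0]='n' new -> keep; s[1]='w' new -> keep; s[2]='m' new -> keep; s[3]='m' seen -> skip; s[4]='e' new -> keep; s[5]='n' seen -> skip; s[6]='d' new -> keep; s[7]='m' seen -> skip; s[8]='e' seen -> skip
Result: nwmed


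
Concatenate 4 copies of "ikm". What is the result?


Input string: 'ikm'
Operation: repeat 4 times
Concatenation: 'ikm' + 'ikm' + 'ikm' + 'ikm'
Result: ikmikmikmikm


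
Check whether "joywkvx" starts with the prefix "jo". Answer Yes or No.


Input string: 'joywkvx'
Prefix to check: 'jo'
First 2 characters of input: 'jo'
Match: True
Result: Yes


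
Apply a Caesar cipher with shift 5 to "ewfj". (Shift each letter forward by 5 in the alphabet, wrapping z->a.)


Input: 'ewfj', shift = 5
Operation: for each letter, (position + 5) mod 26
Mapping: 'e'(4+5=9)->'j', 'w'(22+5=27, 27 mod 26=1)->'b', 'f'(5+5=10)->'k', 'j'(9+5=14)->'o'
Result: jbko


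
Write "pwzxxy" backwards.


Input string: 'pwzxxy'
Operation: reverse character order
Original order: 'p' -> 'w' -> 'z' -> 'x' -> 'x' -> 'y'
Reversed order: 'y' -> 'x' -> 'x' -> 'z' -> 'w' -> 'p'
Result: yxxzwp


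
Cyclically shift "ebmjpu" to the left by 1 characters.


Input: 'ebmjpu', shift = 1
Operation: split at index 1 and swap parts
Front part s[0:1] = 'e'
Back part s[1:] = 'bmjpu'
Rotated = back + front = 'bmjpu' + 'e'
Result: bmjpue


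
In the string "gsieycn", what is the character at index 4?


Input string: 'gsieycn'
Operation: get character at index 4
Index mapping: s[0]='g', s[1]='s', s[2]='i', s[3]='e', s[4]='y'
Result: 'y'


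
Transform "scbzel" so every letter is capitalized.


Input string: 'scbzel'
Operation: convert each letter to uppercase
Mapping: 's'->'S', 'c'->'C', 'b'->'B', 'z'->'Z', 'e'->'E', 'l'->'L'
Result: SCBZEL


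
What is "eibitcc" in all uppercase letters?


Input string: 'eibitcc'
Operation: convert each letter to uppercase
Mapping: 'e'->'E', 'i'->'I', 'b'->'B', 'i'->'I', 't'->'T', 'c'->'C', 'c'->'C'
Result: EIBITCC


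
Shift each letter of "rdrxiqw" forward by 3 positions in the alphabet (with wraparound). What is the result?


Input: 'rdrxiqw', shift = 3
Operation: for each letter, (position + 3) mod 26
Mapping: 'r'(17+3=20)->'u', 'd'(3+3=6)->'g', 'r'(17+3=20)->'u', 'x'(23+3=26, 26 mod 26=0)->'a', 'i'(8+3=11)->'l', 'q'(16+3=19)->'t', 'w'(22+3=25)->'z'
Result: ugualtz


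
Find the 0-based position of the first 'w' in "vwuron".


Input string: 'vwuron'
Target: 'w'
Scanning left to right: s[0]='v', s[1]='w'
First match at index: 1


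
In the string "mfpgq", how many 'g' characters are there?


Input string: 'mfpgq'
Target character: 'g'
Scan each position: s[3]='g'
Matches found at indices: 3
Total: 1


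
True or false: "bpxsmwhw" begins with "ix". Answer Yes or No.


Input string: 'bpxsmwhw'
Prefix to check: 'ix'
First 2 characters of input: 'bp'
Match: False
Result: No


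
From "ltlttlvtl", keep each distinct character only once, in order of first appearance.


Input: 'ltlttlvtl'
Operation: keep first occurrence of each character
Scan: s[0]='l' new -> keep; s[1]='t' new -> keep; s[2]='l' seen -> skip; s[3]='t' seen -> skip; s[4]='t' seen -> skip; s[5]='l' seen -> skip; s[6]='v' new -> keep; s[7]='t' seen -> skip; s[8]='l' seen -> skip
Result: ltv


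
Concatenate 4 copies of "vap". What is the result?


Input string: 'vap'
Operation: repeat 4 times
Concatenation: 'vap' + 'vap' + 'vap' + 'vap'
Result: vapvapvapvap


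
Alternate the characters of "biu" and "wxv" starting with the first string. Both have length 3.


String 1: 'biu'
String 2: 'wxv'
Operation: alternate characters
Pairs: 'b'+'w', 'i'+'x', 'u'+'v'
Result: bwixuv


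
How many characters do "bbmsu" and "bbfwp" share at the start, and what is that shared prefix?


String 1: 'bbmsu'
String 2: 'bbfwp'
Compare position by position:
pos 0: 'b' vs 'b' match
pos 1: 'b' vs 'b' match
pos 2: 'm' vs 'f' differ -> stop
Longest common prefix: "bb" (length 2)


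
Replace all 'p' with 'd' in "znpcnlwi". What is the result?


Input string: 'znpcnlwi'
Operation: replace 'p' with 'd'
Positions of 'p': 2
After replacement: zndcnlwi


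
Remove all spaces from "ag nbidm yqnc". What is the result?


Input string: 'ag nbidm yqnc'
Operation: remove all spaces
Words: 'ag', 'nbidm', 'yqnc'
Join without spaces: agnbidmyqnc


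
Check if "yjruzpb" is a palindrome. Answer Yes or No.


Input string: 'yjruzpb'
Reversed: 'bpzurjy'
Compare pairs: s[0]='y' vs s[6]='b' (mismatch), s[1]='j' vs s[5]='p' (mismatch), s[2]='r' vs s[4]='z' (mismatch)
Palindrome: No


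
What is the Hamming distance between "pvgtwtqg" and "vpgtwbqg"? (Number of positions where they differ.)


String 1: 'pvgtwtqg'
String 2: 'vpgtwbqg'
Compare each position: pos 0: 'p'!='v', pos 1: 'v'!='p', pos 2: 'g'=='g', pos 3: 't'=='t', pos 4: 'w'=='w', pos 5: 't'!='b', pos 6: 'q'=='q', pos 7: 'g'=='g'
Differing positions: 3
Hamming distance: 3


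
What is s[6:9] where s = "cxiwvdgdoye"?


Input string: 'cxiwvdgdoye'
Operation: slice [6:9]
Extract characters: s[6]='g', s[7]='d', s[8]='o'
Result: gdo


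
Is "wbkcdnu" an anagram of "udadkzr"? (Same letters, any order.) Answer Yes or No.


String 1: 'udadkzr' -> sorted: 'addkruz'
String 2: 'wbkcdnu' -> sorted: 'bcdknuw'
Compare sorted forms: 'addkruz' != 'bcdknuw'
Anagram: No


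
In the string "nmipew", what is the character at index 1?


Input string: 'nmipew'
Operation: get character at index 1
Index mapping: s[0]='n', s[1]='m'
Result: 'm'


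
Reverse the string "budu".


Input string: 'budu'
Operation: reverse character order
Original order: 'b' -> 'u' -> 'd' -> 'u'
Reversed order: 'u' -> 'd' -> 'u' -> 'b'
Result: udub


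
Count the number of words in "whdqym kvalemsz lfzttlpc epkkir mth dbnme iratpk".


Input string: 'whdqym kvalemsz lfzttlpc epkkir mth dbnme iratpk'
Operation: split by spaces
Words found: 'whdqym', 'kvalemsz', 'lfzttlpc', 'epkkir', 'mth', 'dbnme', 'iratpk'
Word count: 7


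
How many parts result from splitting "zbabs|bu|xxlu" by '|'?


Input string: 'zbabs|bu|xxlu'
Delimiter: '|'
Split result: 'zbabs', 'bu', 'xxlu'
Number of parts: 3


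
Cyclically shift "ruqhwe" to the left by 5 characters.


Input: 'ruqhwe', shift = 5
Operation: split at index 5 and swap parts
Front part s[0:5] = 'ruqhw'
Back part s[5:] = 'e'
Rotated = back + front = 'e' + 'ruqhw'
Result: eruqhw


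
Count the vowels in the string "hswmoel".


Input string: 'hswmoel'
Operation: count vowels (a, e, i, o, u)
Scan: s[0]='h', s[1]='s', s[2]='w', s[3]='m', s[4]='o' (vowel), s[5]='e' (vowel), s[6]='l'
Vowels found: 2
Result: 2


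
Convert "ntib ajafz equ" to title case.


Input string: 'ntib ajafz equ'
Operation: capitalize first letter of each word
Word transformations: 'ntib'->'Ntib', 'ajafz'->'Ajafz', 'equ'->'Equ'
Result: Ntib Ajafz Equ


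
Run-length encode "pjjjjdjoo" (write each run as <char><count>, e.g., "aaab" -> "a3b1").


Input: 'pjjjjdjoo'
Operation: identify consecutive runs
Runs: 'p' -> p1, 'jjjj' -> j4, 'd' -> d1, 'j' -> j1, 'oo' -> o2
Encoded: p1j4d1j1o2


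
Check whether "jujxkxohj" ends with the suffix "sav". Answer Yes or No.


Input string: 'jujxkxohj'
Suffix to check: 'sav'
Last 3 characters of input: 'ohj'
Match: False
Result: No


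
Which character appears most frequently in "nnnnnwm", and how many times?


Input: 'nnnnnwm'
Operation: tally each character
Counts: 'm':1, 'n':5, 'w':1
Maximum: 'n' appears 5 times


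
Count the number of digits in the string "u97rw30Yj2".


Input string: 'u97rw30Yj2'
Operation: count digit characters (0-9)
Scan: 'u', '9'(digit), '7'(digit), 'r', 'w', '3'(digit), '0'(digit), 'Y', 'j', '2'(digit)
Digits found: 5
Result: 5


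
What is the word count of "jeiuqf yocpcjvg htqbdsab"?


Input string: 'jeiuqf yocpcjvg htqbdsab'
Operation: split by spaces
Words found: 'jeiuqf', 'yocpcjvg', 'htqbdsab'
Word count: 3


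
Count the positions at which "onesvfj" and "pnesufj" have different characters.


String 1: 'onesvfj'
String 2: 'pnesufj'
Compare each position: pos 0: 'o'!='p', pos 1: 'n'=='n', pos 2: 'e'=='e', pos 3: 's'=='s', pos 4: 'v'!='u', pos 5: 'f'=='f', pos 6: 'j'=='j'
Differing positions: 2
Hamming distance: 2


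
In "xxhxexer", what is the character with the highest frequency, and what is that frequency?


Input: 'xxhxexer'
Operation: tally each character
Counts: 'e':2, 'h':1, 'r':1, 'x':4
Maximum: 'x' appears 4 times


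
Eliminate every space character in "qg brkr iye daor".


Input string: 'qg brkr iye daor'
Operation: remove all spaces
Words: 'qg', 'brkr', 'iye', 'daor'
Join without spaces: qgbrkriyedaor


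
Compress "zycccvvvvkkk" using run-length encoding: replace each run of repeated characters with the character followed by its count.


Input: 'zycccvvvvkkk'
Operation: identify consecutive runs
Runs: 'z' -> z1, 'y' -> y1, 'ccc' -> c3, 'vvvv' -> v4, 'kkk' -> k3
Encoded: z1y1c3v4k3


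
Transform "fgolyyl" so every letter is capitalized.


Input string: 'fgolyyl'
Operation: convert each letter to uppercase
Mapping: 'f'->'F', 'g'->'G', 'o'->'O', 'l'->'L', 'y'->'Y', 'y'->'Y', 'l'->'L'
Result: FGOLYYL


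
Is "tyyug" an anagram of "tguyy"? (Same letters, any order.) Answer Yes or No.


String 1: 'tguyy' -> sorted: 'gtuyy'
String 2: 'tyyug' -> sorted: 'gtuyy'
Compare sorted forms: 'gtuyy' == 'gtuyy'
Anagram: Yes
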